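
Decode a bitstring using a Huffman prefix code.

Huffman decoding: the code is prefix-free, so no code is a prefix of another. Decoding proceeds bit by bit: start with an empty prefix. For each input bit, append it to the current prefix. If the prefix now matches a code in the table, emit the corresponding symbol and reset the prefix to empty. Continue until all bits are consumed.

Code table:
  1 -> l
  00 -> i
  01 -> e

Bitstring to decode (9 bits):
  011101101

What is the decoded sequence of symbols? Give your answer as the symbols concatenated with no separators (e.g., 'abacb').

Answer: ellele

Derivation:
Bit 0: prefix='0' (no match yet)
Bit 1: prefix='01' -> emit 'e', reset
Bit 2: prefix='1' -> emit 'l', reset
Bit 3: prefix='1' -> emit 'l', reset
Bit 4: prefix='0' (no match yet)
Bit 5: prefix='01' -> emit 'e', reset
Bit 6: prefix='1' -> emit 'l', reset
Bit 7: prefix='0' (no match yet)
Bit 8: prefix='01' -> emit 'e', reset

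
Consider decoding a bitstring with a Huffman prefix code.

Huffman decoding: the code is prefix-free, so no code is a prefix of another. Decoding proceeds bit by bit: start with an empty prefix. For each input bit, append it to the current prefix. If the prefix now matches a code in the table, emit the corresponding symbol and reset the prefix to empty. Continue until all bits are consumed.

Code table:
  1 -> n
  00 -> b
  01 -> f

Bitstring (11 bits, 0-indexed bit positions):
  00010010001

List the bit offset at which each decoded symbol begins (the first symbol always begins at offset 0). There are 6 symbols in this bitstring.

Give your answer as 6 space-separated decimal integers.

Bit 0: prefix='0' (no match yet)
Bit 1: prefix='00' -> emit 'b', reset
Bit 2: prefix='0' (no match yet)
Bit 3: prefix='01' -> emit 'f', reset
Bit 4: prefix='0' (no match yet)
Bit 5: prefix='00' -> emit 'b', reset
Bit 6: prefix='1' -> emit 'n', reset
Bit 7: prefix='0' (no match yet)
Bit 8: prefix='00' -> emit 'b', reset
Bit 9: prefix='0' (no match yet)
Bit 10: prefix='01' -> emit 'f', reset

Answer: 0 2 4 6 7 9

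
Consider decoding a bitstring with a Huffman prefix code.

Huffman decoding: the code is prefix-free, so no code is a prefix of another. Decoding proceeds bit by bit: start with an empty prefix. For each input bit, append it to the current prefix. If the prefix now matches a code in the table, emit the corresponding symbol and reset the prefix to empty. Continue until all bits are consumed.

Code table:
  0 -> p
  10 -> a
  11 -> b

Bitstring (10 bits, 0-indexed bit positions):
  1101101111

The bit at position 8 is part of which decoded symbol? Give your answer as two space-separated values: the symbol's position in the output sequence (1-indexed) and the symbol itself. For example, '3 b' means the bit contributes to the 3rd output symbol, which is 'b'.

Bit 0: prefix='1' (no match yet)
Bit 1: prefix='11' -> emit 'b', reset
Bit 2: prefix='0' -> emit 'p', reset
Bit 3: prefix='1' (no match yet)
Bit 4: prefix='11' -> emit 'b', reset
Bit 5: prefix='0' -> emit 'p', reset
Bit 6: prefix='1' (no match yet)
Bit 7: prefix='11' -> emit 'b', reset
Bit 8: prefix='1' (no match yet)
Bit 9: prefix='11' -> emit 'b', reset

Answer: 6 b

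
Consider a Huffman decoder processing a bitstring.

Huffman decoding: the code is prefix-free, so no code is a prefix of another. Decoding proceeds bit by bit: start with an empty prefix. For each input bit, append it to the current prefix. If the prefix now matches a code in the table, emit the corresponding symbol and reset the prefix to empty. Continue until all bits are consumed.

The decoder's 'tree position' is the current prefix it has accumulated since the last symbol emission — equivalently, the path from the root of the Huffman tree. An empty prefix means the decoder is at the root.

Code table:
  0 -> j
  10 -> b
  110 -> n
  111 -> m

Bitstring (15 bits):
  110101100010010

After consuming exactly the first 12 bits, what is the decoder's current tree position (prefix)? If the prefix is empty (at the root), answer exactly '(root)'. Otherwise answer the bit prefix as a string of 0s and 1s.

Bit 0: prefix='1' (no match yet)
Bit 1: prefix='11' (no match yet)
Bit 2: prefix='110' -> emit 'n', reset
Bit 3: prefix='1' (no match yet)
Bit 4: prefix='10' -> emit 'b', reset
Bit 5: prefix='1' (no match yet)
Bit 6: prefix='11' (no match yet)
Bit 7: prefix='110' -> emit 'n', reset
Bit 8: prefix='0' -> emit 'j', reset
Bit 9: prefix='0' -> emit 'j', reset
Bit 10: prefix='1' (no match yet)
Bit 11: prefix='10' -> emit 'b', reset

Answer: (root)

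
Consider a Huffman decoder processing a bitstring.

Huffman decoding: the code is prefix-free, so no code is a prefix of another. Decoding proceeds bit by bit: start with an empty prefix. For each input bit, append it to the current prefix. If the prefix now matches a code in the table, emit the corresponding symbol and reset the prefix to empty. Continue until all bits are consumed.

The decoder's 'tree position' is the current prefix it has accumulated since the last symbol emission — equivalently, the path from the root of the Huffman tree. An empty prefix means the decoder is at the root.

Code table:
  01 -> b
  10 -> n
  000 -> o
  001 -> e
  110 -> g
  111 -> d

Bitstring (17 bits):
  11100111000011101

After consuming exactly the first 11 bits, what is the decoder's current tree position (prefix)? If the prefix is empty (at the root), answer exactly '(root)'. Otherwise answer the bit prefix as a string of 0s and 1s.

Answer: 00

Derivation:
Bit 0: prefix='1' (no match yet)
Bit 1: prefix='11' (no match yet)
Bit 2: prefix='111' -> emit 'd', reset
Bit 3: prefix='0' (no match yet)
Bit 4: prefix='00' (no match yet)
Bit 5: prefix='001' -> emit 'e', reset
Bit 6: prefix='1' (no match yet)
Bit 7: prefix='11' (no match yet)
Bit 8: prefix='110' -> emit 'g', reset
Bit 9: prefix='0' (no match yet)
Bit 10: prefix='00' (no match yet)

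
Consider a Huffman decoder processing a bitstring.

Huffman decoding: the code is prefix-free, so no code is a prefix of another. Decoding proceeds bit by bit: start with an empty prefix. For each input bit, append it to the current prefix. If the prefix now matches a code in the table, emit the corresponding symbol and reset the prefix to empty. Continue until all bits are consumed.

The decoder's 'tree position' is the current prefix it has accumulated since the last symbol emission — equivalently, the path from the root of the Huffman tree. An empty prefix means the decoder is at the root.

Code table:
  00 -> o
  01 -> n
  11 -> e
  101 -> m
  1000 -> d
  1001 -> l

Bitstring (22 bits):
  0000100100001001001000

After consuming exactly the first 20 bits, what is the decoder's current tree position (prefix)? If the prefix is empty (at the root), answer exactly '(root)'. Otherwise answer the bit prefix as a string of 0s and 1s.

Answer: 10

Derivation:
Bit 0: prefix='0' (no match yet)
Bit 1: prefix='00' -> emit 'o', reset
Bit 2: prefix='0' (no match yet)
Bit 3: prefix='00' -> emit 'o', reset
Bit 4: prefix='1' (no match yet)
Bit 5: prefix='10' (no match yet)
Bit 6: prefix='100' (no match yet)
Bit 7: prefix='1001' -> emit 'l', reset
Bit 8: prefix='0' (no match yet)
Bit 9: prefix='00' -> emit 'o', reset
Bit 10: prefix='0' (no match yet)
Bit 11: prefix='00' -> emit 'o', reset
Bit 12: prefix='1' (no match yet)
Bit 13: prefix='10' (no match yet)
Bit 14: prefix='100' (no match yet)
Bit 15: prefix='1001' -> emit 'l', reset
Bit 16: prefix='0' (no match yet)
Bit 17: prefix='00' -> emit 'o', reset
Bit 18: prefix='1' (no match yet)
Bit 19: prefix='10' (no match yet)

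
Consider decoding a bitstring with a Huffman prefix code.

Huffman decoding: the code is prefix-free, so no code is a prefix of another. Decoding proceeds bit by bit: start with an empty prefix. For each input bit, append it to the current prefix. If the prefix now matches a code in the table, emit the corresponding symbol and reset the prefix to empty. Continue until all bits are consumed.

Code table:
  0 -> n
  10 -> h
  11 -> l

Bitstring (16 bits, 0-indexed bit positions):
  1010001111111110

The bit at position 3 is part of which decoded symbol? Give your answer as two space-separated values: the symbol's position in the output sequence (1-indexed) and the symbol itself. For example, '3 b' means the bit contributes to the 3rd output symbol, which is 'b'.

Answer: 2 h

Derivation:
Bit 0: prefix='1' (no match yet)
Bit 1: prefix='10' -> emit 'h', reset
Bit 2: prefix='1' (no match yet)
Bit 3: prefix='10' -> emit 'h', reset
Bit 4: prefix='0' -> emit 'n', reset
Bit 5: prefix='0' -> emit 'n', reset
Bit 6: prefix='1' (no match yet)
Bit 7: prefix='11' -> emit 'l', reset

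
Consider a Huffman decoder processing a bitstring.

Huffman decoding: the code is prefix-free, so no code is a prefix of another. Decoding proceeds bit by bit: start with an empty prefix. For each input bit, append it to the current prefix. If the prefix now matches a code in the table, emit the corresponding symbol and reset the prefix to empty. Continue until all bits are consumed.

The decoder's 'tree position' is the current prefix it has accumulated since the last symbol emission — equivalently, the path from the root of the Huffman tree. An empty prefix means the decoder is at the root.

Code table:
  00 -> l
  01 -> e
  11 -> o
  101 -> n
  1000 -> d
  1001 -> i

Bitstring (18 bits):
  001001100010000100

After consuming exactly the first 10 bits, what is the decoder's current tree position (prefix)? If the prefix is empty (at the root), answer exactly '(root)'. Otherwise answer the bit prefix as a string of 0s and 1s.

Bit 0: prefix='0' (no match yet)
Bit 1: prefix='00' -> emit 'l', reset
Bit 2: prefix='1' (no match yet)
Bit 3: prefix='10' (no match yet)
Bit 4: prefix='100' (no match yet)
Bit 5: prefix='1001' -> emit 'i', reset
Bit 6: prefix='1' (no match yet)
Bit 7: prefix='10' (no match yet)
Bit 8: prefix='100' (no match yet)
Bit 9: prefix='1000' -> emit 'd', reset

Answer: (root)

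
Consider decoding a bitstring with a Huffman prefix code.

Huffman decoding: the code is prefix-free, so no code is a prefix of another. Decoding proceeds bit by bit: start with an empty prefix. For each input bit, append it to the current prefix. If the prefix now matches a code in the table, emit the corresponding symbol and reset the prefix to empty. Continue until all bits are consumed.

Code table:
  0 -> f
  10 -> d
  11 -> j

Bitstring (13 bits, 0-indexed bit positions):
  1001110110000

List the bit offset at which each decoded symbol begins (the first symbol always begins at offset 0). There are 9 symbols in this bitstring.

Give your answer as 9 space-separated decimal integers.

Answer: 0 2 3 5 7 9 10 11 12

Derivation:
Bit 0: prefix='1' (no match yet)
Bit 1: prefix='10' -> emit 'd', reset
Bit 2: prefix='0' -> emit 'f', reset
Bit 3: prefix='1' (no match yet)
Bit 4: prefix='11' -> emit 'j', reset
Bit 5: prefix='1' (no match yet)
Bit 6: prefix='10' -> emit 'd', reset
Bit 7: prefix='1' (no match yet)
Bit 8: prefix='11' -> emit 'j', reset
Bit 9: prefix='0' -> emit 'f', reset
Bit 10: prefix='0' -> emit 'f', reset
Bit 11: prefix='0' -> emit 'f', reset
Bit 12: prefix='0' -> emit 'f', reset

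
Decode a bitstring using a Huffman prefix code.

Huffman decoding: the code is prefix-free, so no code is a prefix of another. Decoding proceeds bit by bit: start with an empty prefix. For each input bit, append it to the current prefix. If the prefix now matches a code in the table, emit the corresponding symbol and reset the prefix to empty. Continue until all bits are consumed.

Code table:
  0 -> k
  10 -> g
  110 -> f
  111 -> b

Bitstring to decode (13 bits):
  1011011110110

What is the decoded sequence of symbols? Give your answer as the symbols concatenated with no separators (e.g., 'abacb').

Bit 0: prefix='1' (no match yet)
Bit 1: prefix='10' -> emit 'g', reset
Bit 2: prefix='1' (no match yet)
Bit 3: prefix='11' (no match yet)
Bit 4: prefix='110' -> emit 'f', reset
Bit 5: prefix='1' (no match yet)
Bit 6: prefix='11' (no match yet)
Bit 7: prefix='111' -> emit 'b', reset
Bit 8: prefix='1' (no match yet)
Bit 9: prefix='10' -> emit 'g', reset
Bit 10: prefix='1' (no match yet)
Bit 11: prefix='11' (no match yet)
Bit 12: prefix='110' -> emit 'f', reset

Answer: gfbgf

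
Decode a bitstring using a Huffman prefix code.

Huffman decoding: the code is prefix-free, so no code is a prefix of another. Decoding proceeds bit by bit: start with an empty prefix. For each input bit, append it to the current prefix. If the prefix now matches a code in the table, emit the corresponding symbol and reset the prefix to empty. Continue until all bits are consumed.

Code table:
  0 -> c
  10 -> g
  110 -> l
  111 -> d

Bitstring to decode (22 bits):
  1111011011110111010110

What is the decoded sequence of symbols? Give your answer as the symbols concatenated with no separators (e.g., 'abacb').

Answer: dgldgdcgl

Derivation:
Bit 0: prefix='1' (no match yet)
Bit 1: prefix='11' (no match yet)
Bit 2: prefix='111' -> emit 'd', reset
Bit 3: prefix='1' (no match yet)
Bit 4: prefix='10' -> emit 'g', reset
Bit 5: prefix='1' (no match yet)
Bit 6: prefix='11' (no match yet)
Bit 7: prefix='110' -> emit 'l', reset
Bit 8: prefix='1' (no match yet)
Bit 9: prefix='11' (no match yet)
Bit 10: prefix='111' -> emit 'd', reset
Bit 11: prefix='1' (no match yet)
Bit 12: prefix='10' -> emit 'g', reset
Bit 13: prefix='1' (no match yet)
Bit 14: prefix='11' (no match yet)
Bit 15: prefix='111' -> emit 'd', reset
Bit 16: prefix='0' -> emit 'c', reset
Bit 17: prefix='1' (no match yet)
Bit 18: prefix='10' -> emit 'g', reset
Bit 19: prefix='1' (no match yet)
Bit 20: prefix='11' (no match yet)
Bit 21: prefix='110' -> emit 'l', reset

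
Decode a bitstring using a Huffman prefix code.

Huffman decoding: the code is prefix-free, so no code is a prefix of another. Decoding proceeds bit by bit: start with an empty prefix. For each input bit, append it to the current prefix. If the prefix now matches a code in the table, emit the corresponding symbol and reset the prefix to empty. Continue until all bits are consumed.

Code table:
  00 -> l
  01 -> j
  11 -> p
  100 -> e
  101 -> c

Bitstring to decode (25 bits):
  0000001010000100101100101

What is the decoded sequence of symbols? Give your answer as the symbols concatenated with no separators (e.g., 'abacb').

Bit 0: prefix='0' (no match yet)
Bit 1: prefix='00' -> emit 'l', reset
Bit 2: prefix='0' (no match yet)
Bit 3: prefix='00' -> emit 'l', reset
Bit 4: prefix='0' (no match yet)
Bit 5: prefix='00' -> emit 'l', reset
Bit 6: prefix='1' (no match yet)
Bit 7: prefix='10' (no match yet)
Bit 8: prefix='101' -> emit 'c', reset
Bit 9: prefix='0' (no match yet)
Bit 10: prefix='00' -> emit 'l', reset
Bit 11: prefix='0' (no match yet)
Bit 12: prefix='00' -> emit 'l', reset
Bit 13: prefix='1' (no match yet)
Bit 14: prefix='10' (no match yet)
Bit 15: prefix='100' -> emit 'e', reset
Bit 16: prefix='1' (no match yet)
Bit 17: prefix='10' (no match yet)
Bit 18: prefix='101' -> emit 'c', reset
Bit 19: prefix='1' (no match yet)
Bit 20: prefix='10' (no match yet)
Bit 21: prefix='100' -> emit 'e', reset
Bit 22: prefix='1' (no match yet)
Bit 23: prefix='10' (no match yet)
Bit 24: prefix='101' -> emit 'c', reset

Answer: lllcllecec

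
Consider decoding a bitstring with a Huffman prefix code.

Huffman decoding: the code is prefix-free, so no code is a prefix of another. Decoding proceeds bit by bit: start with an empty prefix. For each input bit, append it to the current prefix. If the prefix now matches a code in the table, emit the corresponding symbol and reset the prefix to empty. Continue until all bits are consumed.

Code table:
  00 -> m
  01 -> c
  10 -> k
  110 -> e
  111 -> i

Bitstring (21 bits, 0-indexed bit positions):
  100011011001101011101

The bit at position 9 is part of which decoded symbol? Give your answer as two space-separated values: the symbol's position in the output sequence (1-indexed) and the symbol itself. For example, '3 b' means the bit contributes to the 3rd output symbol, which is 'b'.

Answer: 4 e

Derivation:
Bit 0: prefix='1' (no match yet)
Bit 1: prefix='10' -> emit 'k', reset
Bit 2: prefix='0' (no match yet)
Bit 3: prefix='00' -> emit 'm', reset
Bit 4: prefix='1' (no match yet)
Bit 5: prefix='11' (no match yet)
Bit 6: prefix='110' -> emit 'e', reset
Bit 7: prefix='1' (no match yet)
Bit 8: prefix='11' (no match yet)
Bit 9: prefix='110' -> emit 'e', reset
Bit 10: prefix='0' (no match yet)
Bit 11: prefix='01' -> emit 'c', reset
Bit 12: prefix='1' (no match yet)
Bit 13: prefix='10' -> emit 'k', reset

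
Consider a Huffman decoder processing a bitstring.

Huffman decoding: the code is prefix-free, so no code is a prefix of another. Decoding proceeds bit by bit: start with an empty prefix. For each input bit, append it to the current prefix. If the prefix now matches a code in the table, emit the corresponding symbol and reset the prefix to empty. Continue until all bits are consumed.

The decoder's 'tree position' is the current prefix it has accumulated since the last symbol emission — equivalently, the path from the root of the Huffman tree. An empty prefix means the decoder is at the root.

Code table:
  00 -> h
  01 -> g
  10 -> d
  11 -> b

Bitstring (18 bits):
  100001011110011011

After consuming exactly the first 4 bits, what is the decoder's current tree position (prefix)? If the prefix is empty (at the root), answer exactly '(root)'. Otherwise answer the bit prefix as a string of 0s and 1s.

Answer: (root)

Derivation:
Bit 0: prefix='1' (no match yet)
Bit 1: prefix='10' -> emit 'd', reset
Bit 2: prefix='0' (no match yet)
Bit 3: prefix='00' -> emit 'h', reset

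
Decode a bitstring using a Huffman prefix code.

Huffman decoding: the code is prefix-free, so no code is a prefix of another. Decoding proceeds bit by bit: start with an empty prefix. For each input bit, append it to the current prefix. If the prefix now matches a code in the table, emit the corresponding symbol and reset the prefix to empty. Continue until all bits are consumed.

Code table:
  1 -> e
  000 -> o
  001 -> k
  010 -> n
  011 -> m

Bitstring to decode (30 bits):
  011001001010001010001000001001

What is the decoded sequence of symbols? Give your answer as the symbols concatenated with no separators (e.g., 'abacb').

Bit 0: prefix='0' (no match yet)
Bit 1: prefix='01' (no match yet)
Bit 2: prefix='011' -> emit 'm', reset
Bit 3: prefix='0' (no match yet)
Bit 4: prefix='00' (no match yet)
Bit 5: prefix='001' -> emit 'k', reset
Bit 6: prefix='0' (no match yet)
Bit 7: prefix='00' (no match yet)
Bit 8: prefix='001' -> emit 'k', reset
Bit 9: prefix='0' (no match yet)
Bit 10: prefix='01' (no match yet)
Bit 11: prefix='010' -> emit 'n', reset
Bit 12: prefix='0' (no match yet)
Bit 13: prefix='00' (no match yet)
Bit 14: prefix='001' -> emit 'k', reset
Bit 15: prefix='0' (no match yet)
Bit 16: prefix='01' (no match yet)
Bit 17: prefix='010' -> emit 'n', reset
Bit 18: prefix='0' (no match yet)
Bit 19: prefix='00' (no match yet)
Bit 20: prefix='001' -> emit 'k', reset
Bit 21: prefix='0' (no match yet)
Bit 22: prefix='00' (no match yet)
Bit 23: prefix='000' -> emit 'o', reset
Bit 24: prefix='0' (no match yet)
Bit 25: prefix='00' (no match yet)
Bit 26: prefix='001' -> emit 'k', reset
Bit 27: prefix='0' (no match yet)
Bit 28: prefix='00' (no match yet)
Bit 29: prefix='001' -> emit 'k', reset

Answer: mkknknkokk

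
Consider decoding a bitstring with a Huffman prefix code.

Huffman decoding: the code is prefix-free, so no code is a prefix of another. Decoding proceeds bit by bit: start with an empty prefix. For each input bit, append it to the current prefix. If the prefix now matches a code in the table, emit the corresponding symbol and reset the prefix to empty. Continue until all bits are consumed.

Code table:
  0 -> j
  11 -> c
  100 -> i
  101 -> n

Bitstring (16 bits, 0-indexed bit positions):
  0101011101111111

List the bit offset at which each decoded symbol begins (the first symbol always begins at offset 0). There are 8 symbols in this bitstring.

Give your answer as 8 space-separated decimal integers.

Answer: 0 1 4 5 7 10 12 14

Derivation:
Bit 0: prefix='0' -> emit 'j', reset
Bit 1: prefix='1' (no match yet)
Bit 2: prefix='10' (no match yet)
Bit 3: prefix='101' -> emit 'n', reset
Bit 4: prefix='0' -> emit 'j', reset
Bit 5: prefix='1' (no match yet)
Bit 6: prefix='11' -> emit 'c', reset
Bit 7: prefix='1' (no match yet)
Bit 8: prefix='10' (no match yet)
Bit 9: prefix='101' -> emit 'n', reset
Bit 10: prefix='1' (no match yet)
Bit 11: prefix='11' -> emit 'c', reset
Bit 12: prefix='1' (no match yet)
Bit 13: prefix='11' -> emit 'c', reset
Bit 14: prefix='1' (no match yet)
Bit 15: prefix='11' -> emit 'c', reset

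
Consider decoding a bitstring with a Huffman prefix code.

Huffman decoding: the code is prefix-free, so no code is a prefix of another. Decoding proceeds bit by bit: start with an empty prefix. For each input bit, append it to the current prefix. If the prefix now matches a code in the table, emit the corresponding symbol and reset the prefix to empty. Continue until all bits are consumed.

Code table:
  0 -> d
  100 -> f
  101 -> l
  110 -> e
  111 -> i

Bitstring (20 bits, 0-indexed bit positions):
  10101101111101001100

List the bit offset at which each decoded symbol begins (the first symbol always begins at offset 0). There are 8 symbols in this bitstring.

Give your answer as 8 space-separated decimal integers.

Answer: 0 3 4 7 10 13 16 19

Derivation:
Bit 0: prefix='1' (no match yet)
Bit 1: prefix='10' (no match yet)
Bit 2: prefix='101' -> emit 'l', reset
Bit 3: prefix='0' -> emit 'd', reset
Bit 4: prefix='1' (no match yet)
Bit 5: prefix='11' (no match yet)
Bit 6: prefix='110' -> emit 'e', reset
Bit 7: prefix='1' (no match yet)
Bit 8: prefix='11' (no match yet)
Bit 9: prefix='111' -> emit 'i', reset
Bit 10: prefix='1' (no match yet)
Bit 11: prefix='11' (no match yet)
Bit 12: prefix='110' -> emit 'e', reset
Bit 13: prefix='1' (no match yet)
Bit 14: prefix='10' (no match yet)
Bit 15: prefix='100' -> emit 'f', reset
Bit 16: prefix='1' (no match yet)
Bit 17: prefix='11' (no match yet)
Bit 18: prefix='110' -> emit 'e', reset
Bit 19: prefix='0' -> emit 'd', reset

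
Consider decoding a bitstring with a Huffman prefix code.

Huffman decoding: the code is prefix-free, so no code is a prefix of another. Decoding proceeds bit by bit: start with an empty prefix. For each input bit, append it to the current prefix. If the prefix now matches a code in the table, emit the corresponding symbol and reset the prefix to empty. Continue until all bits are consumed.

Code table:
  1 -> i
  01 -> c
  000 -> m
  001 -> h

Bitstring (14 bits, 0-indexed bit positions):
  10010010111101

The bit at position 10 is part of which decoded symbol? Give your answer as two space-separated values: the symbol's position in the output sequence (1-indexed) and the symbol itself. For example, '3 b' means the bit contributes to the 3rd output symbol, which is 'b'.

Bit 0: prefix='1' -> emit 'i', reset
Bit 1: prefix='0' (no match yet)
Bit 2: prefix='00' (no match yet)
Bit 3: prefix='001' -> emit 'h', reset
Bit 4: prefix='0' (no match yet)
Bit 5: prefix='00' (no match yet)
Bit 6: prefix='001' -> emit 'h', reset
Bit 7: prefix='0' (no match yet)
Bit 8: prefix='01' -> emit 'c', reset
Bit 9: prefix='1' -> emit 'i', reset
Bit 10: prefix='1' -> emit 'i', reset
Bit 11: prefix='1' -> emit 'i', reset
Bit 12: prefix='0' (no match yet)
Bit 13: prefix='01' -> emit 'c', reset

Answer: 6 i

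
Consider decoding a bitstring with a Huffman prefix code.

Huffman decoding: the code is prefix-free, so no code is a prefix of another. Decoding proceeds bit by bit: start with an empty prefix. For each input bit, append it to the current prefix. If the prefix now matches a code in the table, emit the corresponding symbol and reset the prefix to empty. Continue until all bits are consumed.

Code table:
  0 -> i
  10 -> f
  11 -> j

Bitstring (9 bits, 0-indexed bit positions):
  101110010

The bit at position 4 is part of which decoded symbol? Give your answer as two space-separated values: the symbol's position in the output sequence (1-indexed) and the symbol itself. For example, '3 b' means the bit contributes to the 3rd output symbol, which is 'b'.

Answer: 3 f

Derivation:
Bit 0: prefix='1' (no match yet)
Bit 1: prefix='10' -> emit 'f', reset
Bit 2: prefix='1' (no match yet)
Bit 3: prefix='11' -> emit 'j', reset
Bit 4: prefix='1' (no match yet)
Bit 5: prefix='10' -> emit 'f', reset
Bit 6: prefix='0' -> emit 'i', reset
Bit 7: prefix='1' (no match yet)
Bit 8: prefix='10' -> emit 'f', reset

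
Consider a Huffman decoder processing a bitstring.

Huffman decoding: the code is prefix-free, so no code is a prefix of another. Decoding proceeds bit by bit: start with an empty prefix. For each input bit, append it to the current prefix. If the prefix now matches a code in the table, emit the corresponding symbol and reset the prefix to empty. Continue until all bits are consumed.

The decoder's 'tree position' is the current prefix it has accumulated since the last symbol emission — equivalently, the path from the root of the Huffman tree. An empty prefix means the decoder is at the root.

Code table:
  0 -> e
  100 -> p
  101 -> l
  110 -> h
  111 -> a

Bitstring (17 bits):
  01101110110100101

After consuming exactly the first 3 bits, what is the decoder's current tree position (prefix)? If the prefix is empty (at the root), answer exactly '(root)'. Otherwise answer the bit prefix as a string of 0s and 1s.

Bit 0: prefix='0' -> emit 'e', reset
Bit 1: prefix='1' (no match yet)
Bit 2: prefix='11' (no match yet)

Answer: 11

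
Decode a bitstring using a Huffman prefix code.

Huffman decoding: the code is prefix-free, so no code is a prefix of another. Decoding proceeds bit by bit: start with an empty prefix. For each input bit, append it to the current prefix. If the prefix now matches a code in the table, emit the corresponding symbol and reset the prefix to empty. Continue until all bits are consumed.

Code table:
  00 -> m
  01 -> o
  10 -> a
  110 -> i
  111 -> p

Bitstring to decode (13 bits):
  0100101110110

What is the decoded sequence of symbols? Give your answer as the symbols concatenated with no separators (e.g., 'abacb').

Bit 0: prefix='0' (no match yet)
Bit 1: prefix='01' -> emit 'o', reset
Bit 2: prefix='0' (no match yet)
Bit 3: prefix='00' -> emit 'm', reset
Bit 4: prefix='1' (no match yet)
Bit 5: prefix='10' -> emit 'a', reset
Bit 6: prefix='1' (no match yet)
Bit 7: prefix='11' (no match yet)
Bit 8: prefix='111' -> emit 'p', reset
Bit 9: prefix='0' (no match yet)
Bit 10: prefix='01' -> emit 'o', reset
Bit 11: prefix='1' (no match yet)
Bit 12: prefix='10' -> emit 'a', reset

Answer: omapoa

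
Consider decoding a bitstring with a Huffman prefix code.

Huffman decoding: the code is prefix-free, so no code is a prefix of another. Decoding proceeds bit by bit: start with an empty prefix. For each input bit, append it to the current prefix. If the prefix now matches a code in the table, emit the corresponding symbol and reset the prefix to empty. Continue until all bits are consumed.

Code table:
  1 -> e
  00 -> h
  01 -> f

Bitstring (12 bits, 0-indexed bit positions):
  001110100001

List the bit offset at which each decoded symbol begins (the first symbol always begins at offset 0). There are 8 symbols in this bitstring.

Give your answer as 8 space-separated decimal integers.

Answer: 0 2 3 4 5 7 9 11

Derivation:
Bit 0: prefix='0' (no match yet)
Bit 1: prefix='00' -> emit 'h', reset
Bit 2: prefix='1' -> emit 'e', reset
Bit 3: prefix='1' -> emit 'e', reset
Bit 4: prefix='1' -> emit 'e', reset
Bit 5: prefix='0' (no match yet)
Bit 6: prefix='01' -> emit 'f', reset
Bit 7: prefix='0' (no match yet)
Bit 8: prefix='00' -> emit 'h', reset
Bit 9: prefix='0' (no match yet)
Bit 10: prefix='00' -> emit 'h', reset
Bit 11: prefix='1' -> emit 'e', reset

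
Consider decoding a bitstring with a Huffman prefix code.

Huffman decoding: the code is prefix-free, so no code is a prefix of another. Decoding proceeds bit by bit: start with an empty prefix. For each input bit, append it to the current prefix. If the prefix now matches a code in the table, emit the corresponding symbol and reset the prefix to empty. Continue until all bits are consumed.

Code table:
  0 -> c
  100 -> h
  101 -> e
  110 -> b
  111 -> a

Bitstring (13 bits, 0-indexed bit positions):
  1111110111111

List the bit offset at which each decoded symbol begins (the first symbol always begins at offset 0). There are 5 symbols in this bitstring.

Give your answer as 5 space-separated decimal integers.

Bit 0: prefix='1' (no match yet)
Bit 1: prefix='11' (no match yet)
Bit 2: prefix='111' -> emit 'a', reset
Bit 3: prefix='1' (no match yet)
Bit 4: prefix='11' (no match yet)
Bit 5: prefix='111' -> emit 'a', reset
Bit 6: prefix='0' -> emit 'c', reset
Bit 7: prefix='1' (no match yet)
Bit 8: prefix='11' (no match yet)
Bit 9: prefix='111' -> emit 'a', reset
Bit 10: prefix='1' (no match yet)
Bit 11: prefix='11' (no match yet)
Bit 12: prefix='111' -> emit 'a', reset

Answer: 0 3 6 7 10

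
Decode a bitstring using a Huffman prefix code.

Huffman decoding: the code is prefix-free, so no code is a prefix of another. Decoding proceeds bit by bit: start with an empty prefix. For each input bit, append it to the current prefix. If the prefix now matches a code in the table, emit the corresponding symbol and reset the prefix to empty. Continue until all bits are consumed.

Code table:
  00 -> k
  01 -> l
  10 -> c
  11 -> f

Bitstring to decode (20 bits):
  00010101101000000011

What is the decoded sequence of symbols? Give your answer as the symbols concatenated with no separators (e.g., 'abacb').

Answer: klllcckkkf

Derivation:
Bit 0: prefix='0' (no match yet)
Bit 1: prefix='00' -> emit 'k', reset
Bit 2: prefix='0' (no match yet)
Bit 3: prefix='01' -> emit 'l', reset
Bit 4: prefix='0' (no match yet)
Bit 5: prefix='01' -> emit 'l', reset
Bit 6: prefix='0' (no match yet)
Bit 7: prefix='01' -> emit 'l', reset
Bit 8: prefix='1' (no match yet)
Bit 9: prefix='10' -> emit 'c', reset
Bit 10: prefix='1' (no match yet)
Bit 11: prefix='10' -> emit 'c', reset
Bit 12: prefix='0' (no match yet)
Bit 13: prefix='00' -> emit 'k', reset
Bit 14: prefix='0' (no match yet)
Bit 15: prefix='00' -> emit 'k', reset
Bit 16: prefix='0' (no match yet)
Bit 17: prefix='00' -> emit 'k', reset
Bit 18: prefix='1' (no match yet)
Bit 19: prefix='11' -> emit 'f', reset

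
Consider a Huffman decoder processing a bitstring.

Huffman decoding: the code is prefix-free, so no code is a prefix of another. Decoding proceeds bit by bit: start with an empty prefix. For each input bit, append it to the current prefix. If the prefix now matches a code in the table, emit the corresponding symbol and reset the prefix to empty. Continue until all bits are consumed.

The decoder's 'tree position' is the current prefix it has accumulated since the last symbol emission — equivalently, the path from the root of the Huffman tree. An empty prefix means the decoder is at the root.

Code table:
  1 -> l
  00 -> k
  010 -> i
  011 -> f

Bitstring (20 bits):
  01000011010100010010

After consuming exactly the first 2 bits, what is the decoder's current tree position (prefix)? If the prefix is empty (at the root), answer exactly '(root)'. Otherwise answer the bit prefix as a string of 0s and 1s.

Bit 0: prefix='0' (no match yet)
Bit 1: prefix='01' (no match yet)

Answer: 01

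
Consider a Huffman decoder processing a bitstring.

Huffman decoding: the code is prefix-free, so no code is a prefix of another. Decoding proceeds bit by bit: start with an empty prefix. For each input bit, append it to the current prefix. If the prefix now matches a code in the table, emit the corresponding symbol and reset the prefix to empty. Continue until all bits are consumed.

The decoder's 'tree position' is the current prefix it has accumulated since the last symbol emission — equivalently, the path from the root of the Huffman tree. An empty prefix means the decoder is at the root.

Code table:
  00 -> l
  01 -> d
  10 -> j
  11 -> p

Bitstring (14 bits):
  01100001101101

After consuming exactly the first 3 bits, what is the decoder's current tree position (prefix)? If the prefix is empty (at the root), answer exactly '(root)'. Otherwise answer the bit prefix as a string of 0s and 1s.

Answer: 1

Derivation:
Bit 0: prefix='0' (no match yet)
Bit 1: prefix='01' -> emit 'd', reset
Bit 2: prefix='1' (no match yet)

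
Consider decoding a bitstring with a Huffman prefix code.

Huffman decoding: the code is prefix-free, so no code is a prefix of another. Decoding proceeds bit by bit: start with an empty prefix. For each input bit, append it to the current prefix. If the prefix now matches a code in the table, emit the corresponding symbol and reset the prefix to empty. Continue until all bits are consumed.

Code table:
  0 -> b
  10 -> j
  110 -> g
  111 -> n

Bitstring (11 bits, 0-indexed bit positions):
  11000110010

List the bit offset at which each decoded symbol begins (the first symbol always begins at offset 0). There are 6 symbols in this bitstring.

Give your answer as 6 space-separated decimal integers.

Answer: 0 3 4 5 8 9

Derivation:
Bit 0: prefix='1' (no match yet)
Bit 1: prefix='11' (no match yet)
Bit 2: prefix='110' -> emit 'g', reset
Bit 3: prefix='0' -> emit 'b', reset
Bit 4: prefix='0' -> emit 'b', reset
Bit 5: prefix='1' (no match yet)
Bit 6: prefix='11' (no match yet)
Bit 7: prefix='110' -> emit 'g', reset
Bit 8: prefix='0' -> emit 'b', reset
Bit 9: prefix='1' (no match yet)
Bit 10: prefix='10' -> emit 'j', reset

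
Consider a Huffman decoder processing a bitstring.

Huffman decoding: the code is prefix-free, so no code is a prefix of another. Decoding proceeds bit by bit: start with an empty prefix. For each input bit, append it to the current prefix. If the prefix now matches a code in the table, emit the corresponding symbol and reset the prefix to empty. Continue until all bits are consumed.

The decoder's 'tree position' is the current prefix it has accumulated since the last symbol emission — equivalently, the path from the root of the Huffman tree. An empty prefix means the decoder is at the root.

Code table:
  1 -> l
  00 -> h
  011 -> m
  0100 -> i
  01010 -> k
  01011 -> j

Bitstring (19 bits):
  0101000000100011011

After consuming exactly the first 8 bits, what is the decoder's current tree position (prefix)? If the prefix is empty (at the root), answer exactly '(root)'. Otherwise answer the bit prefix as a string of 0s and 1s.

Answer: 0

Derivation:
Bit 0: prefix='0' (no match yet)
Bit 1: prefix='01' (no match yet)
Bit 2: prefix='010' (no match yet)
Bit 3: prefix='0101' (no match yet)
Bit 4: prefix='01010' -> emit 'k', reset
Bit 5: prefix='0' (no match yet)
Bit 6: prefix='00' -> emit 'h', reset
Bit 7: prefix='0' (no match yet)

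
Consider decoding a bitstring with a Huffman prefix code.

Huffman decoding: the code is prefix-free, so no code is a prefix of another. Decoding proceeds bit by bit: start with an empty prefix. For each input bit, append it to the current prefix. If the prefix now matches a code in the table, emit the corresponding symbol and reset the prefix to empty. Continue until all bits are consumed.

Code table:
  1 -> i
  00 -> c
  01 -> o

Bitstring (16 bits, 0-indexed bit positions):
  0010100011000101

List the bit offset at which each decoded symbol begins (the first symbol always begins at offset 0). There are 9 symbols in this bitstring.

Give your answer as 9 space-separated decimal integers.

Answer: 0 2 3 5 7 9 10 12 14

Derivation:
Bit 0: prefix='0' (no match yet)
Bit 1: prefix='00' -> emit 'c', reset
Bit 2: prefix='1' -> emit 'i', reset
Bit 3: prefix='0' (no match yet)
Bit 4: prefix='01' -> emit 'o', reset
Bit 5: prefix='0' (no match yet)
Bit 6: prefix='00' -> emit 'c', reset
Bit 7: prefix='0' (no match yet)
Bit 8: prefix='01' -> emit 'o', reset
Bit 9: prefix='1' -> emit 'i', reset
Bit 10: prefix='0' (no match yet)
Bit 11: prefix='00' -> emit 'c', reset
Bit 12: prefix='0' (no match yet)
Bit 13: prefix='01' -> emit 'o', reset
Bit 14: prefix='0' (no match yet)
Bit 15: prefix='01' -> emit 'o', reset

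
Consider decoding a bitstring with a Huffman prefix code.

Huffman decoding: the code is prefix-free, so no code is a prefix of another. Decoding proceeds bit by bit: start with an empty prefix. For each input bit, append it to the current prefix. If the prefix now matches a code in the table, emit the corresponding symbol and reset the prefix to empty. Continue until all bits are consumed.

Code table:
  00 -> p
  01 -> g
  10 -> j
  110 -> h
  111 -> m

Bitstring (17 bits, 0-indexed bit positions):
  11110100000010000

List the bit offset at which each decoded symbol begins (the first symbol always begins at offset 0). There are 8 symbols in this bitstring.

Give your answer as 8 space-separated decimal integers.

Answer: 0 3 5 7 9 11 13 15

Derivation:
Bit 0: prefix='1' (no match yet)
Bit 1: prefix='11' (no match yet)
Bit 2: prefix='111' -> emit 'm', reset
Bit 3: prefix='1' (no match yet)
Bit 4: prefix='10' -> emit 'j', reset
Bit 5: prefix='1' (no match yet)
Bit 6: prefix='10' -> emit 'j', reset
Bit 7: prefix='0' (no match yet)
Bit 8: prefix='00' -> emit 'p', reset
Bit 9: prefix='0' (no match yet)
Bit 10: prefix='00' -> emit 'p', reset
Bit 11: prefix='0' (no match yet)
Bit 12: prefix='01' -> emit 'g', reset
Bit 13: prefix='0' (no match yet)
Bit 14: prefix='00' -> emit 'p', reset
Bit 15: prefix='0' (no match yet)
Bit 16: prefix='00' -> emit 'p', reset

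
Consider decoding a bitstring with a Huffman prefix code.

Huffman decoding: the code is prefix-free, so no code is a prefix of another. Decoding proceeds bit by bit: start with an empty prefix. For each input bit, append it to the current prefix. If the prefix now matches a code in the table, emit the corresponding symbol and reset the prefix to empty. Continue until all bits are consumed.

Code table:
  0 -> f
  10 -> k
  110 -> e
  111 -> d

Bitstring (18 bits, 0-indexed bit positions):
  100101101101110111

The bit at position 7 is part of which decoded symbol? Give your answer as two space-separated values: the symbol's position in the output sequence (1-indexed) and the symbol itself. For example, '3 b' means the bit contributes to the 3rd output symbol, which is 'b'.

Bit 0: prefix='1' (no match yet)
Bit 1: prefix='10' -> emit 'k', reset
Bit 2: prefix='0' -> emit 'f', reset
Bit 3: prefix='1' (no match yet)
Bit 4: prefix='10' -> emit 'k', reset
Bit 5: prefix='1' (no match yet)
Bit 6: prefix='11' (no match yet)
Bit 7: prefix='110' -> emit 'e', reset
Bit 8: prefix='1' (no match yet)
Bit 9: prefix='11' (no match yet)
Bit 10: prefix='110' -> emit 'e', reset
Bit 11: prefix='1' (no match yet)

Answer: 4 e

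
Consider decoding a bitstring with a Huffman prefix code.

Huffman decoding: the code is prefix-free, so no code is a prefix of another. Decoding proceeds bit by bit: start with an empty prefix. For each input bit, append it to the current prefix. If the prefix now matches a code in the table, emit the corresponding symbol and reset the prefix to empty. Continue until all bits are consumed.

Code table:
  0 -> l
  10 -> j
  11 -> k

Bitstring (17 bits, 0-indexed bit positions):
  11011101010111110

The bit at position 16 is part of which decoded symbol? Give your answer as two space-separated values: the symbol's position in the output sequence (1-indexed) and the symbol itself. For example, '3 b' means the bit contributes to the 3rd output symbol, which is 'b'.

Bit 0: prefix='1' (no match yet)
Bit 1: prefix='11' -> emit 'k', reset
Bit 2: prefix='0' -> emit 'l', reset
Bit 3: prefix='1' (no match yet)
Bit 4: prefix='11' -> emit 'k', reset
Bit 5: prefix='1' (no match yet)
Bit 6: prefix='10' -> emit 'j', reset
Bit 7: prefix='1' (no match yet)
Bit 8: prefix='10' -> emit 'j', reset
Bit 9: prefix='1' (no match yet)
Bit 10: prefix='10' -> emit 'j', reset
Bit 11: prefix='1' (no match yet)
Bit 12: prefix='11' -> emit 'k', reset
Bit 13: prefix='1' (no match yet)
Bit 14: prefix='11' -> emit 'k', reset
Bit 15: prefix='1' (no match yet)
Bit 16: prefix='10' -> emit 'j', reset

Answer: 9 j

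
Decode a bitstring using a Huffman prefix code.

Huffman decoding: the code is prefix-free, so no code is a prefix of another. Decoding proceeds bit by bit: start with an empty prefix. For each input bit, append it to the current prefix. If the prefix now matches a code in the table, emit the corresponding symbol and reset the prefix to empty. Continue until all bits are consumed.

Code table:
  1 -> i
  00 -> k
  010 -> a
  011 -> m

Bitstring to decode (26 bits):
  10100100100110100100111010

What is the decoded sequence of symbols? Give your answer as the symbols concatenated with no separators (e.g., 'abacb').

Answer: iaaamaamia

Derivation:
Bit 0: prefix='1' -> emit 'i', reset
Bit 1: prefix='0' (no match yet)
Bit 2: prefix='01' (no match yet)
Bit 3: prefix='010' -> emit 'a', reset
Bit 4: prefix='0' (no match yet)
Bit 5: prefix='01' (no match yet)
Bit 6: prefix='010' -> emit 'a', reset
Bit 7: prefix='0' (no match yet)
Bit 8: prefix='01' (no match yet)
Bit 9: prefix='010' -> emit 'a', reset
Bit 10: prefix='0' (no match yet)
Bit 11: prefix='01' (no match yet)
Bit 12: prefix='011' -> emit 'm', reset
Bit 13: prefix='0' (no match yet)
Bit 14: prefix='01' (no match yet)
Bit 15: prefix='010' -> emit 'a', reset
Bit 16: prefix='0' (no match yet)
Bit 17: prefix='01' (no match yet)
Bit 18: prefix='010' -> emit 'a', reset
Bit 19: prefix='0' (no match yet)
Bit 20: prefix='01' (no match yet)
Bit 21: prefix='011' -> emit 'm', reset
Bit 22: prefix='1' -> emit 'i', reset
Bit 23: prefix='0' (no match yet)
Bit 24: prefix='01' (no match yet)
Bit 25: prefix='010' -> emit 'a', reset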